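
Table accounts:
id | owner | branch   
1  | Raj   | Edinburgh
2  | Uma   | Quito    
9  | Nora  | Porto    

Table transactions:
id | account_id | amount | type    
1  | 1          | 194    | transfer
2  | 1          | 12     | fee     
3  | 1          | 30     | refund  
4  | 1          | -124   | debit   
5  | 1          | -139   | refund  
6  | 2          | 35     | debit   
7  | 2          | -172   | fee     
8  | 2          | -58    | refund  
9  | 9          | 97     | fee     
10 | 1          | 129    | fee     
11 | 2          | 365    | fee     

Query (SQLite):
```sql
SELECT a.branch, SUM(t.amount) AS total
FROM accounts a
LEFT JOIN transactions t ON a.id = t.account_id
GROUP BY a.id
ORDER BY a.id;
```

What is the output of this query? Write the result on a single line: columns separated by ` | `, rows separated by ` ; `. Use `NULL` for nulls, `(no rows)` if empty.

Edinburgh | 102 ; Quito | 170 ; Porto | 97

LEFT JOIN keeps every accounts row; unmatched ones get NULL for transactions columns.
Group by accounts.id and compute SUM(t.amount). SUM over an all-NULL group is NULL.
  1: ids {1, 2, 3, 4, 5, 10} → SUM(t.amount)=102
  2: ids {6, 7, 8, 11} → SUM(t.amount)=170
  9: ids {9} → SUM(t.amount)=97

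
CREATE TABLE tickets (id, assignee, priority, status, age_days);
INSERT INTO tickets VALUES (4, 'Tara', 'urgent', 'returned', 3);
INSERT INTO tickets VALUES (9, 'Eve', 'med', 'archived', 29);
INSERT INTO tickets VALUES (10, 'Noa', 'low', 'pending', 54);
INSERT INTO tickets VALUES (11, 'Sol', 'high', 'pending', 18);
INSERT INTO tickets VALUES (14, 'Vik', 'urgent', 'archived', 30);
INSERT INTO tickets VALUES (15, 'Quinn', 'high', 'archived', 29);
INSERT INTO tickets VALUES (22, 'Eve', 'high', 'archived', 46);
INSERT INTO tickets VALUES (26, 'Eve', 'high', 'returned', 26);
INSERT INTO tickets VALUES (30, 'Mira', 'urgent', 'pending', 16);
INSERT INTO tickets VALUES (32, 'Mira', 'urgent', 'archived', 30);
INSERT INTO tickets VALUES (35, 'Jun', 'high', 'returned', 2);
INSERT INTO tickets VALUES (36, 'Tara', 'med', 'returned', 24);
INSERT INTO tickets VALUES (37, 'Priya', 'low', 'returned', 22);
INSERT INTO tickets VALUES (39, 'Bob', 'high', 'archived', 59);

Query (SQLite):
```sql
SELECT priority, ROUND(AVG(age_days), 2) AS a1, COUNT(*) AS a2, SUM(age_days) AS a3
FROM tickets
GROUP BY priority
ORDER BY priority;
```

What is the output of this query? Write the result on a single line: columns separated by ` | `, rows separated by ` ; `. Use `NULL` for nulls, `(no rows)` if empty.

Group tickets by priority.
Per group compute: ROUND(AVG(age_days), 2), COUNT(*), SUM(age_days).
  high: ids {11, 15, 22, 26, 35, 39} → ROUND(AVG(age_days), 2)=30, COUNT(*)=6, SUM(age_days)=180
  low: ids {10, 37} → ROUND(AVG(age_days), 2)=38, COUNT(*)=2, SUM(age_days)=76
  med: ids {9, 36} → ROUND(AVG(age_days), 2)=26.5, COUNT(*)=2, SUM(age_days)=53
  urgent: ids {4, 14, 30, 32} → ROUND(AVG(age_days), 2)=19.75, COUNT(*)=4, SUM(age_days)=79

high | 30 | 6 | 180 ; low | 38 | 2 | 76 ; med | 26.5 | 2 | 53 ; urgent | 19.75 | 4 | 79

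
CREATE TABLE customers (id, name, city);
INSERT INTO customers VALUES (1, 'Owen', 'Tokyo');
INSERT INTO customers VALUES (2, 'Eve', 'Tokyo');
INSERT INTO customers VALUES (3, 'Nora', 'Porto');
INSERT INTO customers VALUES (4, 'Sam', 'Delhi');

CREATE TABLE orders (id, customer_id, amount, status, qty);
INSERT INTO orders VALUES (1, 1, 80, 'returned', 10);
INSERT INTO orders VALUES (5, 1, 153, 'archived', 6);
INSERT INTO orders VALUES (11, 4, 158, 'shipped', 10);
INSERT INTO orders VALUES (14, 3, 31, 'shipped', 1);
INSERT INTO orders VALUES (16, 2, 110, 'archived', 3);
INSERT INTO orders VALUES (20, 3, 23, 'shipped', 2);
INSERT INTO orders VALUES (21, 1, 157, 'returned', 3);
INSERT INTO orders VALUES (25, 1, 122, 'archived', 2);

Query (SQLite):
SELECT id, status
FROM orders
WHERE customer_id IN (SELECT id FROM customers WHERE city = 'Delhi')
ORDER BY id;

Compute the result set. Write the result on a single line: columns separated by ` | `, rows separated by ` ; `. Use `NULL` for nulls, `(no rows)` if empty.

11 | shipped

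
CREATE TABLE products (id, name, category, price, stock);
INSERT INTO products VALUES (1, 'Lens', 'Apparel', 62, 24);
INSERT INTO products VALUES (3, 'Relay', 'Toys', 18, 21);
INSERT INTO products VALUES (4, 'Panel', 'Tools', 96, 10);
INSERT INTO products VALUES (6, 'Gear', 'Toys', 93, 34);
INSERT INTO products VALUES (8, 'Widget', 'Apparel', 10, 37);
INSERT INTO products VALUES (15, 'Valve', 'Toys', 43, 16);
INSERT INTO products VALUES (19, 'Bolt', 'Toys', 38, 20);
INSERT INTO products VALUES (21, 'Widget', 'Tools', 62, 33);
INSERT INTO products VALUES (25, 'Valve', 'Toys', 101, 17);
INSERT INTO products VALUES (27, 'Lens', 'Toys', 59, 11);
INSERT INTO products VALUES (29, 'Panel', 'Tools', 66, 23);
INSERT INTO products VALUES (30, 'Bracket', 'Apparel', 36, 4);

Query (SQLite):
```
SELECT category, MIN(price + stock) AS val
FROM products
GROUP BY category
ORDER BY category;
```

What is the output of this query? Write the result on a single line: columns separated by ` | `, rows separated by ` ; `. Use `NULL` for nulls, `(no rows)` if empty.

For each row compute price + stock.
Group by category; take MIN of the expression per group.
  Apparel: ids {1, 8, 30} → MIN(price + stock)=40
  Tools: ids {4, 21, 29} → MIN(price + stock)=89
  Toys: ids {3, 6, 15, 19, 25, 27} → MIN(price + stock)=39

Apparel | 40 ; Tools | 89 ; Toys | 39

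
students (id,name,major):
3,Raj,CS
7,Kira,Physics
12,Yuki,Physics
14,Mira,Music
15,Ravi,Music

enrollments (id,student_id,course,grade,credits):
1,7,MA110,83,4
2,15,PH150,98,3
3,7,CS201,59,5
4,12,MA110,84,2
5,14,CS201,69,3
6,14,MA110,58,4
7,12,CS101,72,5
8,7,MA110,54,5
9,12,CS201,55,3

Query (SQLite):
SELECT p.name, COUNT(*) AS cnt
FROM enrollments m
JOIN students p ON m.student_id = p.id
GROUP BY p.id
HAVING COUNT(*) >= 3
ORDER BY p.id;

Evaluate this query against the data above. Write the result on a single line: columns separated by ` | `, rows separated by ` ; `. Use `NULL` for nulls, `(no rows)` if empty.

Kira | 3 ; Yuki | 3

Join each enrollments row to its students via student_id.
Group joined rows by students.id; compute COUNT(*) per group.
HAVING: keep groups with count ≥ 3.
  7: ids {1, 3, 8} → COUNT(*)=3
  12: ids {4, 7, 9} → COUNT(*)=3
  14: ids {5, 6} → COUNT(*)=2
  15: ids {2} → COUNT(*)=1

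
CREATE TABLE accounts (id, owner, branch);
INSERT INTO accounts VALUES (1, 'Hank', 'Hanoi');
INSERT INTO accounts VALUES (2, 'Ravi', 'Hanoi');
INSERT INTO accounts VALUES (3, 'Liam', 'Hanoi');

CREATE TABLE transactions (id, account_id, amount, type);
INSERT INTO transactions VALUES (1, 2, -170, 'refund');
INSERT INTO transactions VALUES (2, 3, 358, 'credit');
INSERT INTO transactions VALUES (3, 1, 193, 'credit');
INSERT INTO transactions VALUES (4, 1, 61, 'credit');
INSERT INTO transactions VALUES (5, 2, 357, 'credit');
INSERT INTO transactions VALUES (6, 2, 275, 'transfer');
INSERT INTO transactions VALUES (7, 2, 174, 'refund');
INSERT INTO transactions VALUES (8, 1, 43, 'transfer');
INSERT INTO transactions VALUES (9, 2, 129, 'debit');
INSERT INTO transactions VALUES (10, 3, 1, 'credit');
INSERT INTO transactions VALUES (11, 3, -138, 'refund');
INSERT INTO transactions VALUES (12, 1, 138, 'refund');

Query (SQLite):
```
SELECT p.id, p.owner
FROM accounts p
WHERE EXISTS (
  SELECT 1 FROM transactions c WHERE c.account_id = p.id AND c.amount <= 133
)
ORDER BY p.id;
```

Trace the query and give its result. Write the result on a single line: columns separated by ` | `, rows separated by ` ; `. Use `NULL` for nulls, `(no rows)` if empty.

1 | Hank ; 2 | Ravi ; 3 | Liam

For each accounts row, check whether any transactions with matching account_id has amount <= 133.
Keep rows where that is true.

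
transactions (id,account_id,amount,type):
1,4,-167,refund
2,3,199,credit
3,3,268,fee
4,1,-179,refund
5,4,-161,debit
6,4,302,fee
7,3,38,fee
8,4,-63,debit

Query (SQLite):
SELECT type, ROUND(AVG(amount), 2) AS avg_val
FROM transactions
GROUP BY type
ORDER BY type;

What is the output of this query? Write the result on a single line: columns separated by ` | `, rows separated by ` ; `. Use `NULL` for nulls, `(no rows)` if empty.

credit | 199 ; debit | -112 ; fee | 202.67 ; refund | -173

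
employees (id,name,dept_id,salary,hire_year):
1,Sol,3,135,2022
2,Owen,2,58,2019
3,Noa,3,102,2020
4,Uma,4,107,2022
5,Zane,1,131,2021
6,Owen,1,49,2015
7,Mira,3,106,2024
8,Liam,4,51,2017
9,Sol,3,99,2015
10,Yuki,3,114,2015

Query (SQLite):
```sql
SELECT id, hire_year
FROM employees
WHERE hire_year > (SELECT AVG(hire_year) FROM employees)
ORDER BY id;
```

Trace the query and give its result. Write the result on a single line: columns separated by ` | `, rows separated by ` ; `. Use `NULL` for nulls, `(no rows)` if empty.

Scalar subquery: AVG(hire_year) over all employees rows = 2019.0.
Keep rows where hire_year > that value.

1 | 2022 ; 3 | 2020 ; 4 | 2022 ; 5 | 2021 ; 7 | 2024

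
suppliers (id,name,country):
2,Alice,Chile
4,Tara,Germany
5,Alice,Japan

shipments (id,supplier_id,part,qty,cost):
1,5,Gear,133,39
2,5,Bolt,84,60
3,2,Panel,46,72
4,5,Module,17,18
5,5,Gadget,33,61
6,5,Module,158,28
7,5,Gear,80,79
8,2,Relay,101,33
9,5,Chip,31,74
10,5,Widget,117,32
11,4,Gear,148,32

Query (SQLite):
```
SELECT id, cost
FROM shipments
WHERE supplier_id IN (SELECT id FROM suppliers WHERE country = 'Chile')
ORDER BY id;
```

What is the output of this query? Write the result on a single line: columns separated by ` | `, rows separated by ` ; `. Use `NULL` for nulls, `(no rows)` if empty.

Inner query: suppliers.id where country = 'Chile'.
Outer: keep shipments rows whose supplier_id is in that set.
Inner query → {2}

3 | 72 ; 8 | 33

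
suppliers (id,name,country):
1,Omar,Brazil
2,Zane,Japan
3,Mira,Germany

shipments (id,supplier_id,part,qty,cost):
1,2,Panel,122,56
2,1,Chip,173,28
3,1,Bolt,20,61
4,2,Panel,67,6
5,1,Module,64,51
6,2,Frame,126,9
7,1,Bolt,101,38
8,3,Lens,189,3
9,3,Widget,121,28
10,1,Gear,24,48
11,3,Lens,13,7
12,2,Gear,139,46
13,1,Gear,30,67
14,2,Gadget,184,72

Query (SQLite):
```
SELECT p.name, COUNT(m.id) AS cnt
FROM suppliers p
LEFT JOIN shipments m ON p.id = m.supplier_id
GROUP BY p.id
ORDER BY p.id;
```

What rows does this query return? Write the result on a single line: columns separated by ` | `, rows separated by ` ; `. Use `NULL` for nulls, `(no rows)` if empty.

LEFT JOIN keeps every suppliers row; unmatched ones get NULL for shipments columns.
Group by suppliers.id and compute COUNT(m.id). COUNT(col) of an all-NULL group is 0.
  1: ids {2, 3, 5, 7, 10, 13} → COUNT(m.id)=6
  2: ids {1, 4, 6, 12, 14} → COUNT(m.id)=5
  3: ids {8, 9, 11} → COUNT(m.id)=3

Omar | 6 ; Zane | 5 ; Mira | 3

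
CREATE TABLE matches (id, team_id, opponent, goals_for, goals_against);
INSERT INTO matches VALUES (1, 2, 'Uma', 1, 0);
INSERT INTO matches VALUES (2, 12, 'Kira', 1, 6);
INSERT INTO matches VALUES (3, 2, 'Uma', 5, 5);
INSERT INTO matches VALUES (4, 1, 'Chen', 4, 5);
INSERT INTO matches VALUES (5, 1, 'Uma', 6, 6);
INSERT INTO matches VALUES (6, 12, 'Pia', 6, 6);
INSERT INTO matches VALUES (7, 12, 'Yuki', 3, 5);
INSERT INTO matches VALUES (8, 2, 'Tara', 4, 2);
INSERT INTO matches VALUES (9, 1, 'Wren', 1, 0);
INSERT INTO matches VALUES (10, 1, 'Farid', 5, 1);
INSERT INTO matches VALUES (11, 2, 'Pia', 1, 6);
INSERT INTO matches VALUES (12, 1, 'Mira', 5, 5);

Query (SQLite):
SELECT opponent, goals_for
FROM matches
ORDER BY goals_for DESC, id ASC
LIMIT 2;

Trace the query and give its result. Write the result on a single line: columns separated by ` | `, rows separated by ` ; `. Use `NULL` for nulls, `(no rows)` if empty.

Uma | 6 ; Pia | 6

Sort by goals_for desc, tiebreak id asc: (6, id=5), (6, id=6), (5, id=3), (5, id=10), (5, id=12) …. Take first 2.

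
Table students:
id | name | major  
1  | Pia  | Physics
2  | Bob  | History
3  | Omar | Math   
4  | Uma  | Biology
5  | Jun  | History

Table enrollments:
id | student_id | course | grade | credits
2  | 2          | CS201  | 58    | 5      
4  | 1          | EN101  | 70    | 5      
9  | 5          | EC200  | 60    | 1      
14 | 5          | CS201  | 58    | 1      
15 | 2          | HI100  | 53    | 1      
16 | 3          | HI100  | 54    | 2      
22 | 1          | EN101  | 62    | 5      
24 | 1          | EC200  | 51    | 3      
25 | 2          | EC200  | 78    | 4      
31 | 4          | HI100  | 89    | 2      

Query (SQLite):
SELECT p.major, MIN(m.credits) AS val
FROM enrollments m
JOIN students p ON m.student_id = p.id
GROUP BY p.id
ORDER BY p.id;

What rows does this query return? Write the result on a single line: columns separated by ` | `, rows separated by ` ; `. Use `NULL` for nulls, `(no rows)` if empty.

Join each enrollments row to its students via student_id.
Group joined rows by students.id; compute MIN(m.credits) per group.
  1: ids {4, 22, 24} → MIN(m.credits)=3
  2: ids {2, 15, 25} → MIN(m.credits)=1
  3: ids {16} → MIN(m.credits)=2
  4: ids {31} → MIN(m.credits)=2
  5: ids {9, 14} → MIN(m.credits)=1

Physics | 3 ; History | 1 ; Math | 2 ; Biology | 2 ; History | 1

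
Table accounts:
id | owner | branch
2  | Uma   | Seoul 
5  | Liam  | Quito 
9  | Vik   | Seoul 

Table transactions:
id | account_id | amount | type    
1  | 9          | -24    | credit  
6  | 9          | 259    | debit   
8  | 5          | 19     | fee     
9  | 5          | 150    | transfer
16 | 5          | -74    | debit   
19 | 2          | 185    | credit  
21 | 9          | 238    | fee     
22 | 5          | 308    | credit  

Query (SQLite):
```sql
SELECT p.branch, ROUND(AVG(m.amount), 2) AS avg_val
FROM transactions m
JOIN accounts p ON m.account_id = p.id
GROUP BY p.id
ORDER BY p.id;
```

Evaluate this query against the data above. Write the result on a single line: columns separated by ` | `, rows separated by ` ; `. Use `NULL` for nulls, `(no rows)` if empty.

Seoul | 185 ; Quito | 100.75 ; Seoul | 157.67

Join each transactions row to its accounts via account_id.
Group joined rows by accounts.id; compute ROUND(AVG(m.amount), 2) per group.
  2: ids {19} → ROUND(AVG(m.amount), 2)=185
  5: ids {8, 9, 16, 22} → ROUND(AVG(m.amount), 2)=100.75
  9: ids {1, 6, 21} → ROUND(AVG(m.amount), 2)=157.67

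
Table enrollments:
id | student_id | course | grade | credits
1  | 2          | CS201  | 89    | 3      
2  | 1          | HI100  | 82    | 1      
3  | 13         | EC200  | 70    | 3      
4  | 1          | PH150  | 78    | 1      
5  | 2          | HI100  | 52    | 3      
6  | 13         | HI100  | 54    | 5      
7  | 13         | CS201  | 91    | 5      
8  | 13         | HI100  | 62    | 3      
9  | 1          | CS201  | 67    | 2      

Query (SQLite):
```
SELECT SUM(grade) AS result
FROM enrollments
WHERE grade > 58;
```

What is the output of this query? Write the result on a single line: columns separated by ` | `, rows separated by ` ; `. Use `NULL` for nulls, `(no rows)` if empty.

539

Rows where grade > 58 → grade values: [89, 82, 70, 78, 91, 62, 67].
SUM of non-NULL values = 539.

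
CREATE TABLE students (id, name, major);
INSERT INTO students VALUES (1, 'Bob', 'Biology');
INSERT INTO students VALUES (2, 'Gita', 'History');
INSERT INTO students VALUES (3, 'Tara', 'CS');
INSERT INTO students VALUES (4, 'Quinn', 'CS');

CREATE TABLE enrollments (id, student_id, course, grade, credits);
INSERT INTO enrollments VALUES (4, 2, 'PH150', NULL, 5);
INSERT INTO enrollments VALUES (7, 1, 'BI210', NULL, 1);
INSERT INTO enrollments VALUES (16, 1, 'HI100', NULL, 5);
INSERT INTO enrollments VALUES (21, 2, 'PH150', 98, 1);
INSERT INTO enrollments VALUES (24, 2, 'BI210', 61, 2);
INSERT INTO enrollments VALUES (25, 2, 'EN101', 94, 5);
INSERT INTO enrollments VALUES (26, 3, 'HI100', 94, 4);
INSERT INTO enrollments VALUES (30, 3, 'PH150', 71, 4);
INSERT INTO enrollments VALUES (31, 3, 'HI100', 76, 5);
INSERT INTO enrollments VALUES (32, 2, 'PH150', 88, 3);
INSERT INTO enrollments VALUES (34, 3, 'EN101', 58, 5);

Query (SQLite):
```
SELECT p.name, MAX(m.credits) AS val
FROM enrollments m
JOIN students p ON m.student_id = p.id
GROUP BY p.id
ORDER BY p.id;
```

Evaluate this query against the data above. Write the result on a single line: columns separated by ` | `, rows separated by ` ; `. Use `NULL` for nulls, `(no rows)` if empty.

Bob | 5 ; Gita | 5 ; Tara | 5

Join each enrollments row to its students via student_id.
Group joined rows by students.id; compute MAX(m.credits) per group.
  1: ids {7, 16} → MAX(m.credits)=5
  2: ids {4, 21, 24, 25, 32} → MAX(m.credits)=5
  3: ids {26, 30, 31, 34} → MAX(m.credits)=5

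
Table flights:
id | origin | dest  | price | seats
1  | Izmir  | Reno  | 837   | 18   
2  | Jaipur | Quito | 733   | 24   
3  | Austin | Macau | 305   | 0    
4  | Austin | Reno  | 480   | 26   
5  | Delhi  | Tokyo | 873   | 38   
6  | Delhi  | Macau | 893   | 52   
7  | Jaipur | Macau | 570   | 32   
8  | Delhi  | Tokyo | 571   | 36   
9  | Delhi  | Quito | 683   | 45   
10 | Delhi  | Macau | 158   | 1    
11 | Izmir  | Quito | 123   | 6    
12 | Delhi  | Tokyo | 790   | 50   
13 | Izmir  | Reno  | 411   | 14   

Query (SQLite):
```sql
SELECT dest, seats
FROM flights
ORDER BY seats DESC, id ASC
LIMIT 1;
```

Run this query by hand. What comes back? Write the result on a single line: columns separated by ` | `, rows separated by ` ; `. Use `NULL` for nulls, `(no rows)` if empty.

Macau | 52

Sort by seats desc, tiebreak id asc: (52, id=6), (50, id=12), (45, id=9), (38, id=5) …. Take first 1.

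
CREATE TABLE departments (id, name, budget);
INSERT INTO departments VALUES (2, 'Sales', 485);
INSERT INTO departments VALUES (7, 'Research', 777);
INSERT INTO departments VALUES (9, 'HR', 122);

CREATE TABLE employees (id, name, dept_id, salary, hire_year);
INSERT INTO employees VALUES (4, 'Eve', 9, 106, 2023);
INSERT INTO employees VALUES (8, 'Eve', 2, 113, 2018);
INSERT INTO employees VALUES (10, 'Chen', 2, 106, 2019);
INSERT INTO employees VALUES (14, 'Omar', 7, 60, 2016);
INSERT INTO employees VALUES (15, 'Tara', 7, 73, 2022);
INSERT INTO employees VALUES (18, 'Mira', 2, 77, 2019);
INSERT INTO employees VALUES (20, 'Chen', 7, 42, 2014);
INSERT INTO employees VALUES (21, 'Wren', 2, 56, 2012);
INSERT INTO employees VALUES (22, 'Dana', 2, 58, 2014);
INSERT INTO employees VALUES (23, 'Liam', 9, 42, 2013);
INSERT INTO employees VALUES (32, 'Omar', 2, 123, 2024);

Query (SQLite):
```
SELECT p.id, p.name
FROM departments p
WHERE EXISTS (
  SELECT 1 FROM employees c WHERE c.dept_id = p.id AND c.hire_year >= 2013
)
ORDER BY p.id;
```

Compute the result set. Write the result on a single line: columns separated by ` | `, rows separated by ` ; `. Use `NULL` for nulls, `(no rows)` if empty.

2 | Sales ; 7 | Research ; 9 | HR

For each departments row, check whether any employees with matching dept_id has hire_year >= 2013.
Keep rows where that is true.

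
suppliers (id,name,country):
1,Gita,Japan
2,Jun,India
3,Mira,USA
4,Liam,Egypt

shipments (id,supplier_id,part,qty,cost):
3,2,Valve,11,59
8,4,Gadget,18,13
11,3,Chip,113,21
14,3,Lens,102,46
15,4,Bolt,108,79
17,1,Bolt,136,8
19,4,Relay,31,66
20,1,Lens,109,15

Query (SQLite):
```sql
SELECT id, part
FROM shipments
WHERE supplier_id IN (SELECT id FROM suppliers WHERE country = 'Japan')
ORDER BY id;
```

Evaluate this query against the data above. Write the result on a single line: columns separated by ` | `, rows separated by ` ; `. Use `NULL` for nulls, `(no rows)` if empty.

Inner query: suppliers.id where country = 'Japan'.
Outer: keep shipments rows whose supplier_id is in that set.
Inner query → {1}

17 | Bolt ; 20 | Lens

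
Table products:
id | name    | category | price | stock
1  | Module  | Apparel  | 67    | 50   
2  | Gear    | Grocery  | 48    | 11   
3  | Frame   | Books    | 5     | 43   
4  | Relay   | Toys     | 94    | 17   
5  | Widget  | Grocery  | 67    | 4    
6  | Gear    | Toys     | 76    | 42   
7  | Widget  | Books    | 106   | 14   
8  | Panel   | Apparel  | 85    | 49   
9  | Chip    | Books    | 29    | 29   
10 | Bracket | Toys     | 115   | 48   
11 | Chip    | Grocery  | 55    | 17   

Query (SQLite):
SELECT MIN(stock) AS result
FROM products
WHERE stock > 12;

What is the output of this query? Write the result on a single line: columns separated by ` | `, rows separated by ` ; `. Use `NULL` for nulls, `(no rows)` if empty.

14

Rows where stock > 12 → stock values: [50, 43, 17, 42, 14, 49, 29, 48, 17].
MIN of non-NULL values = 14.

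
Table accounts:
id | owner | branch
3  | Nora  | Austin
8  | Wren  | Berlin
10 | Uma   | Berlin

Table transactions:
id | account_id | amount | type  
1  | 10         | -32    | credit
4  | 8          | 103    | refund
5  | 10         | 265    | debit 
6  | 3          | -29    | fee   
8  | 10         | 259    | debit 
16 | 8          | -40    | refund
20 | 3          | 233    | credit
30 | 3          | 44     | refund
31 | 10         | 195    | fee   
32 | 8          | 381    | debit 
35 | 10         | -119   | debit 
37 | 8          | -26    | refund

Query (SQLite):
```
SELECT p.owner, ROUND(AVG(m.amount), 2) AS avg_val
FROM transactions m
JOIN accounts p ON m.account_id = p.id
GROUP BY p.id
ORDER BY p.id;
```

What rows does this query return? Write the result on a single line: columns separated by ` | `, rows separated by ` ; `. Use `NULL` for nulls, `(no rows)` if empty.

Nora | 82.67 ; Wren | 104.5 ; Uma | 113.6

Join each transactions row to its accounts via account_id.
Group joined rows by accounts.id; compute ROUND(AVG(m.amount), 2) per group.
  3: ids {6, 20, 30} → ROUND(AVG(m.amount), 2)=82.67
  8: ids {4, 16, 32, 37} → ROUND(AVG(m.amount), 2)=104.5
  10: ids {1, 5, 8, 31, 35} → ROUND(AVG(m.amount), 2)=113.6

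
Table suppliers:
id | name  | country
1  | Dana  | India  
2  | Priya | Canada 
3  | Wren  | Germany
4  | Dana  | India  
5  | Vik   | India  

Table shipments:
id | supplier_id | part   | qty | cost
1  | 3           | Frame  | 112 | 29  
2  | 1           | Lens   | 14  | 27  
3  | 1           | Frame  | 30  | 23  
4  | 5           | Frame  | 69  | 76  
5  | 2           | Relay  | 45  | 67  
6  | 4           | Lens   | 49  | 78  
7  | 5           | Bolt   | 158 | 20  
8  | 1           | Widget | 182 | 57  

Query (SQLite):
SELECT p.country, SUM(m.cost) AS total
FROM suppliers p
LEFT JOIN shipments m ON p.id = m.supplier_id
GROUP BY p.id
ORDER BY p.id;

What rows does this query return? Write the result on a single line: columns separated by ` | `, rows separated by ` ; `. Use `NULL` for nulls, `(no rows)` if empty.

India | 107 ; Canada | 67 ; Germany | 29 ; India | 78 ; India | 96

LEFT JOIN keeps every suppliers row; unmatched ones get NULL for shipments columns.
Group by suppliers.id and compute SUM(m.cost). SUM over an all-NULL group is NULL.
  1: ids {2, 3, 8} → SUM(m.cost)=107
  2: ids {5} → SUM(m.cost)=67
  3: ids {1} → SUM(m.cost)=29
  4: ids {6} → SUM(m.cost)=78
  5: ids {4, 7} → SUM(m.cost)=96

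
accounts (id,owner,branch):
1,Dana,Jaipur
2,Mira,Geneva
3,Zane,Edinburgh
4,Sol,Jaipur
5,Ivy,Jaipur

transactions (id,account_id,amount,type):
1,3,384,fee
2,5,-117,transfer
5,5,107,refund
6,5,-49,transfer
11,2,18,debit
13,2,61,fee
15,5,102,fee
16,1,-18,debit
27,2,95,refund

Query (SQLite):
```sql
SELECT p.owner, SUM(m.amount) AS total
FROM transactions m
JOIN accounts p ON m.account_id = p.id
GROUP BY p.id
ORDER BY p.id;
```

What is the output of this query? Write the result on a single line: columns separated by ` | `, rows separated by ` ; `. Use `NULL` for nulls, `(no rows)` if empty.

Join each transactions row to its accounts via account_id.
Group joined rows by accounts.id; compute SUM(m.amount) per group.
  1: ids {16} → SUM(m.amount)=-18
  2: ids {11, 13, 27} → SUM(m.amount)=174
  3: ids {1} → SUM(m.amount)=384
  5: ids {2, 5, 6, 15} → SUM(m.amount)=43

Dana | -18 ; Mira | 174 ; Zane | 384 ; Ivy | 43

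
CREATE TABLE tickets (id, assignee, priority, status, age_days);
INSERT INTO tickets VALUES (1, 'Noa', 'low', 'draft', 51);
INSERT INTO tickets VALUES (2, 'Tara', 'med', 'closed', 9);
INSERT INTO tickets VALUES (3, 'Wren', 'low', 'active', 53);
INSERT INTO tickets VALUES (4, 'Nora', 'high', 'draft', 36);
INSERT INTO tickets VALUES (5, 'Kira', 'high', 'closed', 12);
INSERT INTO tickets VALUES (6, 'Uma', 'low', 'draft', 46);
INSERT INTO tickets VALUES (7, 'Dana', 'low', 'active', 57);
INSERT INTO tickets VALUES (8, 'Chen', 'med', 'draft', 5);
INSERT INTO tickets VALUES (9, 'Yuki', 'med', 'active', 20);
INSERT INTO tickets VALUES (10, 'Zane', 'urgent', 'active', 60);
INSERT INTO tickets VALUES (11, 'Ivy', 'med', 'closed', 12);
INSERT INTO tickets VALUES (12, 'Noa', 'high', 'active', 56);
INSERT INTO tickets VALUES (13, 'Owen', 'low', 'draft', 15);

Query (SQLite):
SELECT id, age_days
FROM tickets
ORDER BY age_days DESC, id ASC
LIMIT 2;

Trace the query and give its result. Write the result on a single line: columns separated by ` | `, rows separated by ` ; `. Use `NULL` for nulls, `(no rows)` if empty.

Sort by age_days desc, tiebreak id asc: (60, id=10), (57, id=7), (56, id=12), (53, id=3), (51, id=1) …. Take first 2.

10 | 60 ; 7 | 57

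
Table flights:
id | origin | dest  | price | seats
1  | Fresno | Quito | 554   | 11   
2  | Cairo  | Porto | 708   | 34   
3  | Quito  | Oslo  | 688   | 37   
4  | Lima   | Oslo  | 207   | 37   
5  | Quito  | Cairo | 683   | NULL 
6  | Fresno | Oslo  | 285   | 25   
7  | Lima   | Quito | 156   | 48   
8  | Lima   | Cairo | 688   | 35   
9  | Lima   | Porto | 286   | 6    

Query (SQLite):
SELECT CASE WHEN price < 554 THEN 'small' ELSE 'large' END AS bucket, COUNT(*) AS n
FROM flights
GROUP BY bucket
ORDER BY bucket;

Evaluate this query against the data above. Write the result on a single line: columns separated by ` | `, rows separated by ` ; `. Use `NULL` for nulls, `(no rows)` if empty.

large | 5 ; small | 4

Bucket rows by price < 554 → 'small' else 'large'; count each bucket.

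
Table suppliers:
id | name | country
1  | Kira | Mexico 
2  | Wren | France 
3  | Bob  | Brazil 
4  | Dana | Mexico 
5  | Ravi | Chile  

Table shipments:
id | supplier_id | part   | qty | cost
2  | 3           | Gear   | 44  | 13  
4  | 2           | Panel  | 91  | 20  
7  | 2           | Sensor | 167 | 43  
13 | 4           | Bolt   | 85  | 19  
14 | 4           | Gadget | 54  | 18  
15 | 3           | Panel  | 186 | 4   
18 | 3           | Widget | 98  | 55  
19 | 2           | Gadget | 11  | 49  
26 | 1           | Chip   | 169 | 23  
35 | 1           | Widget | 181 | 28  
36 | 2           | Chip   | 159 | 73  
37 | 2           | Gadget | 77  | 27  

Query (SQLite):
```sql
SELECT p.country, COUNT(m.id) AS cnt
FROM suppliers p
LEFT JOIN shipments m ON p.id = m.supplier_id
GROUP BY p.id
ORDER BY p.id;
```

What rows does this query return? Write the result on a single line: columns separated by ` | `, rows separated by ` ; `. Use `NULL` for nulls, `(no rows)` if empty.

Mexico | 2 ; France | 5 ; Brazil | 3 ; Mexico | 2 ; Chile | 0

LEFT JOIN keeps every suppliers row; unmatched ones get NULL for shipments columns.
Group by suppliers.id and compute COUNT(m.id). COUNT(col) of an all-NULL group is 0.
  1: ids {26, 35} → COUNT(m.id)=2
  2: ids {4, 7, 19, 36, 37} → COUNT(m.id)=5
  3: ids {2, 15, 18} → COUNT(m.id)=3
  4: ids {13, 14} → COUNT(m.id)=2
  5: ids {—} → COUNT(m.id)=0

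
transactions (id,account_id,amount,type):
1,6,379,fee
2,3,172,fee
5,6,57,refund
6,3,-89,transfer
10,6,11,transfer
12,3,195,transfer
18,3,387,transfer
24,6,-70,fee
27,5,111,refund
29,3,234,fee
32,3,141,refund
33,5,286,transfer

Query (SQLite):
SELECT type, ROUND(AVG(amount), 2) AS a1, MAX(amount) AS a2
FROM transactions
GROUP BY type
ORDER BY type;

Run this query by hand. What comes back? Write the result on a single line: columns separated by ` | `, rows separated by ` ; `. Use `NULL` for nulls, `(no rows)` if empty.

fee | 178.75 | 379 ; refund | 103 | 141 ; transfer | 158 | 387

Group transactions by type.
Per group compute: ROUND(AVG(amount), 2), MAX(amount).
  fee: ids {1, 2, 24, 29} → ROUND(AVG(amount), 2)=178.75, MAX(amount)=379
  refund: ids {5, 27, 32} → ROUND(AVG(amount), 2)=103, MAX(amount)=141
  transfer: ids {6, 10, 12, 18, 33} → ROUND(AVG(amount), 2)=158, MAX(amount)=387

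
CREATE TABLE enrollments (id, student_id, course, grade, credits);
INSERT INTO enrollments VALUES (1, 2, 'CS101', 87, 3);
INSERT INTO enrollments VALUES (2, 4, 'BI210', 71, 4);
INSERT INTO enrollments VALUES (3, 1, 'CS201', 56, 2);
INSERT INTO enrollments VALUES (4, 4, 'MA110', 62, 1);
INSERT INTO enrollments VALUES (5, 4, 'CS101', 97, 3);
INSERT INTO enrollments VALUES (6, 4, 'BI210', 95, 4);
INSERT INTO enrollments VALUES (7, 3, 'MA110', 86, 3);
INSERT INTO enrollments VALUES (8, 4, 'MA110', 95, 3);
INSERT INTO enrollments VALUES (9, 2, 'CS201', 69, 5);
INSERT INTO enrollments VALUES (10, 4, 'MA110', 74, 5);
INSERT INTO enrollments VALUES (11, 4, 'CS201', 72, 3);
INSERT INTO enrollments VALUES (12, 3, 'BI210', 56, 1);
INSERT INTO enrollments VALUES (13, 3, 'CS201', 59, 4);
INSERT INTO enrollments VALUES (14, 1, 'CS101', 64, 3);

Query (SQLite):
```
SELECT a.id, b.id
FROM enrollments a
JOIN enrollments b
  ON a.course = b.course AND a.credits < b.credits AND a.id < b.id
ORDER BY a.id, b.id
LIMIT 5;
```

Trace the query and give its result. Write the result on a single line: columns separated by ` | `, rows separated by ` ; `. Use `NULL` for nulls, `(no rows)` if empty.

3 | 9 ; 3 | 11 ; 3 | 13 ; 4 | 7 ; 4 | 8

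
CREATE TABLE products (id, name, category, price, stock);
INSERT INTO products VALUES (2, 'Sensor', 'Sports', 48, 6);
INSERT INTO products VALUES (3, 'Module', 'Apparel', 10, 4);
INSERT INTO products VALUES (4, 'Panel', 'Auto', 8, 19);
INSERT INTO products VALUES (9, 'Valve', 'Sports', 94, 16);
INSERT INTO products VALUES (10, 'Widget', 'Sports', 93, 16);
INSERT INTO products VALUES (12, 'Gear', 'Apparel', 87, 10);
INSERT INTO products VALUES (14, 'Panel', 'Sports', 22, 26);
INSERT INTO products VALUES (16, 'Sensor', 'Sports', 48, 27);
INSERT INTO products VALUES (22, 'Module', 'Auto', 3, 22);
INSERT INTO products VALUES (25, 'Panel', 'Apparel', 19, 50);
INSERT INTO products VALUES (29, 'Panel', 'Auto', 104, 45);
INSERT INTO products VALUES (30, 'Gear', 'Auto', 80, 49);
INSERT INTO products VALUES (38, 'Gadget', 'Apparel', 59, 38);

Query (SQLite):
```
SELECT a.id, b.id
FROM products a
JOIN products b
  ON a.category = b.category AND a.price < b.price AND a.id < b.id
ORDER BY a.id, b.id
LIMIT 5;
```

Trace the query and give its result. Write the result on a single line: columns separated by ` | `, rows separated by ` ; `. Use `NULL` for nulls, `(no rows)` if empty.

Pairs (a,b) with same category, a.price < b.price, a.id < b.id.
category groups: Apparel:{3,12,25,38} Auto:{4,22,29,30} Sports:{2,9,10,14,16}
Ordered by (a.id, b.id); first 5.

2 | 9 ; 2 | 10 ; 3 | 12 ; 3 | 25 ; 3 | 38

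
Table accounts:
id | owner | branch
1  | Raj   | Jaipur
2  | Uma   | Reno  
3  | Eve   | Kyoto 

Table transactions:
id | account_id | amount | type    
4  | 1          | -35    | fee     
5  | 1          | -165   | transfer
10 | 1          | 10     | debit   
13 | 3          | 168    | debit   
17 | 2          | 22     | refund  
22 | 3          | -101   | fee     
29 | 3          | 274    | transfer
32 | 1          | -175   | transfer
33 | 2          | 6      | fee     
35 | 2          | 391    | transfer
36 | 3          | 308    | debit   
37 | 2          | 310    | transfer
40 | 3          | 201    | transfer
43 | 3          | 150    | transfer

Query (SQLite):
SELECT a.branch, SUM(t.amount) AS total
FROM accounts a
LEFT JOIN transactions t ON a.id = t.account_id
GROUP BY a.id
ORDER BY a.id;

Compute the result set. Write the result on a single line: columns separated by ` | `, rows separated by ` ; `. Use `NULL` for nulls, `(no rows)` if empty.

LEFT JOIN keeps every accounts row; unmatched ones get NULL for transactions columns.
Group by accounts.id and compute SUM(t.amount). SUM over an all-NULL group is NULL.
  1: ids {4, 5, 10, 32} → SUM(t.amount)=-365
  2: ids {17, 33, 35, 37} → SUM(t.amount)=729
  3: ids {13, 22, 29, 36, 40, 43} → SUM(t.amount)=1000

Jaipur | -365 ; Reno | 729 ; Kyoto | 1000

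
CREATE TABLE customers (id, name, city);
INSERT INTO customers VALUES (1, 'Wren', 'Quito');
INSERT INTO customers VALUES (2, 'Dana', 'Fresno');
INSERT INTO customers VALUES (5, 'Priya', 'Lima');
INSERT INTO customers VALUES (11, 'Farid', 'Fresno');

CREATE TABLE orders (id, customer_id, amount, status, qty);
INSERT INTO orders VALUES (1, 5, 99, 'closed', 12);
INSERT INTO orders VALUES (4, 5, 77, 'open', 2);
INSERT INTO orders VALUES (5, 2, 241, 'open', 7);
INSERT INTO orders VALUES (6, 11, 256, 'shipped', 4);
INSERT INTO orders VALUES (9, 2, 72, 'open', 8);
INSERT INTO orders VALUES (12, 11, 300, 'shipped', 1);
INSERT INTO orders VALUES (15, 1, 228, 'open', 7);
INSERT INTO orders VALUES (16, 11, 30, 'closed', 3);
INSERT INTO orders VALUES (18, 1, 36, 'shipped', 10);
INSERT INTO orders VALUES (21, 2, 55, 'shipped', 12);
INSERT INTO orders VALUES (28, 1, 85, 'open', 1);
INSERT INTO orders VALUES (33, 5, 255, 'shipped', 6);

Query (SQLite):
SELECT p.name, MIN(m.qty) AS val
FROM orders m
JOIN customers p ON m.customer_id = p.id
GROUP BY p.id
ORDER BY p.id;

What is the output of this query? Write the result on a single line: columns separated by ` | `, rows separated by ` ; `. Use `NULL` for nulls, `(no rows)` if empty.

Wren | 1 ; Dana | 7 ; Priya | 2 ; Farid | 1

Join each orders row to its customers via customer_id.
Group joined rows by customers.id; compute MIN(m.qty) per group.
  1: ids {15, 18, 28} → MIN(m.qty)=1
  2: ids {5, 9, 21} → MIN(m.qty)=7
  5: ids {1, 4, 33} → MIN(m.qty)=2
  11: ids {6, 12, 16} → MIN(m.qty)=1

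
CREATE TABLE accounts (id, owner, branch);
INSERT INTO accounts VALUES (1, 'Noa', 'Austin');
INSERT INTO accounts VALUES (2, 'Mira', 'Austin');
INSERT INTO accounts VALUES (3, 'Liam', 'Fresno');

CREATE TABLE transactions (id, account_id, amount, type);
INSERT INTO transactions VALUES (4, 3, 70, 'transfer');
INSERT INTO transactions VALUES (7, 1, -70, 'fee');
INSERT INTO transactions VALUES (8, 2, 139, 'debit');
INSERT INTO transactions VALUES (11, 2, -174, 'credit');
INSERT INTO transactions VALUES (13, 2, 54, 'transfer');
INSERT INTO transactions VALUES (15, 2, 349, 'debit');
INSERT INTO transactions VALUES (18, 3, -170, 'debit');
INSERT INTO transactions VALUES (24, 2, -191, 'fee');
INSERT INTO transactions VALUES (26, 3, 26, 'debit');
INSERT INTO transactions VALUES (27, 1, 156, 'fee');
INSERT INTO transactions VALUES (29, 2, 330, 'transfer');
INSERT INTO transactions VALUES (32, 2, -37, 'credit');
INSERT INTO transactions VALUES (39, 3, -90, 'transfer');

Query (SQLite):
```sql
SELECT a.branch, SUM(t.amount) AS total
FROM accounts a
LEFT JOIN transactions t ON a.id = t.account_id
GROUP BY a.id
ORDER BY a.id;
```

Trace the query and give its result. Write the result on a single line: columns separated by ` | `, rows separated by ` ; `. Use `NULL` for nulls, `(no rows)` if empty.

Austin | 86 ; Austin | 470 ; Fresno | -164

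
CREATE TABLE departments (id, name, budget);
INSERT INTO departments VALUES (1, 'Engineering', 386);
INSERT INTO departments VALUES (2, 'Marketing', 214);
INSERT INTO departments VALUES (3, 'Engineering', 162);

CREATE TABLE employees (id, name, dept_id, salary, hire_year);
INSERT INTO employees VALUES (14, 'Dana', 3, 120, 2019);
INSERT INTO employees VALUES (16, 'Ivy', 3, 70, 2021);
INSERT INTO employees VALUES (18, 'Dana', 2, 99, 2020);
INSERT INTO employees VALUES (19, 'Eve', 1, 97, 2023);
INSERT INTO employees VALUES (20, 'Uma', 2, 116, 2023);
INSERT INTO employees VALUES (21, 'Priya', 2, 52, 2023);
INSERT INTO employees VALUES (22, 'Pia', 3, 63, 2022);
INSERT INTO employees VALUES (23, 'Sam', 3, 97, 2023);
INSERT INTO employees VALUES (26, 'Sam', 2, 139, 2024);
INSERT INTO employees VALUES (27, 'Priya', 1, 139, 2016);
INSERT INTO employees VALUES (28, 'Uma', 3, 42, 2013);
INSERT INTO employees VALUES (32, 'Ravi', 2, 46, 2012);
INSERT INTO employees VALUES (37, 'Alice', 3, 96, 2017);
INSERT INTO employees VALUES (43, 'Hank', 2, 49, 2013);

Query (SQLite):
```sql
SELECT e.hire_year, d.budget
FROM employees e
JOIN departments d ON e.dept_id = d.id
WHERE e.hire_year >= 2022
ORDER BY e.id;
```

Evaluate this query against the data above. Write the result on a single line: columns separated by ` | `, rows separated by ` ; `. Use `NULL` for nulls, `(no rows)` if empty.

2023 | 386 ; 2023 | 214 ; 2023 | 214 ; 2022 | 162 ; 2023 | 162 ; 2024 | 214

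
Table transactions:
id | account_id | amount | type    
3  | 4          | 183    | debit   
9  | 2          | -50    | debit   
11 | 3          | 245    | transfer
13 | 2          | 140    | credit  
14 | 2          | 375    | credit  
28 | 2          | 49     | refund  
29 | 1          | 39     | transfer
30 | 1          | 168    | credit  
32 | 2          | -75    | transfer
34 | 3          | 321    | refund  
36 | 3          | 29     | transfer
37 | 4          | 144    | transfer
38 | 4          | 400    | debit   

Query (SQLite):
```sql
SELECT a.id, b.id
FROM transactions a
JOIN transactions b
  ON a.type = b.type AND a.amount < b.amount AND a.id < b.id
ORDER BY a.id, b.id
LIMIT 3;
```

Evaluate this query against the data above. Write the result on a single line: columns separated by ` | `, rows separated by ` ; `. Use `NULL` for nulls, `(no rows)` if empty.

Pairs (a,b) with same type, a.amount < b.amount, a.id < b.id.
type groups: credit:{13,14,30} debit:{3,9,38} refund:{28,34} transfer:{11,29,32,36,37}
Ordered by (a.id, b.id); first 3.

3 | 38 ; 9 | 38 ; 13 | 14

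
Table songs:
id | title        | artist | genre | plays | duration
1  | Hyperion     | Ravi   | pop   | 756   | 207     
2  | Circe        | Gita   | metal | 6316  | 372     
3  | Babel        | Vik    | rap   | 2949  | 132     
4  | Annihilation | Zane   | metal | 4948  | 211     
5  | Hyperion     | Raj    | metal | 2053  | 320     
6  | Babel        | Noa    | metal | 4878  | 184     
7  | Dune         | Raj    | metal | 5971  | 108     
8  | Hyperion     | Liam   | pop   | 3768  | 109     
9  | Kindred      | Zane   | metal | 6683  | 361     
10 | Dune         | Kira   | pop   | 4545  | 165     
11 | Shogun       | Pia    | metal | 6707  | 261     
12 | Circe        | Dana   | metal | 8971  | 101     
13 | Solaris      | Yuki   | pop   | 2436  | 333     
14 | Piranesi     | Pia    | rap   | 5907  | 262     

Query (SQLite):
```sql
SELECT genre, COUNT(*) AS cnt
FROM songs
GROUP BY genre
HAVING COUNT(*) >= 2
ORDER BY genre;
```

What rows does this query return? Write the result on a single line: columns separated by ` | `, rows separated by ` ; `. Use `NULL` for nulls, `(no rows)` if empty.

metal | 8 ; pop | 4 ; rap | 2

Partition songs by genre; compute COUNT(*) within each group.
HAVING: keep groups with count ≥ 2.
  metal: ids {2, 4, 5, 6, 7, 9, 11, 12} → COUNT(*)=8
  pop: ids {1, 8, 10, 13} → COUNT(*)=4
  rap: ids {3, 14} → COUNT(*)=2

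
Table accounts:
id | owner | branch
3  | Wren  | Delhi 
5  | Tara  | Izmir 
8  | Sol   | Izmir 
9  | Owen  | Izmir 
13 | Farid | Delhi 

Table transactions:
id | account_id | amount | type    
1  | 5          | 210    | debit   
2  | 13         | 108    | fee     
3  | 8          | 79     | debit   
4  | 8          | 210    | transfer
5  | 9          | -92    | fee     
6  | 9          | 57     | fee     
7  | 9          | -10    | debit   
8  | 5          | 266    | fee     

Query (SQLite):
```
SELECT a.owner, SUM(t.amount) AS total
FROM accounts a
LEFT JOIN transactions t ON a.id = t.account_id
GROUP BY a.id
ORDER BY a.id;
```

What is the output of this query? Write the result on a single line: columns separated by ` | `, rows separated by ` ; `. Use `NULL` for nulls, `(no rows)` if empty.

LEFT JOIN keeps every accounts row; unmatched ones get NULL for transactions columns.
Group by accounts.id and compute SUM(t.amount). SUM over an all-NULL group is NULL.
  3: ids {—} → SUM(t.amount)=NULL
  5: ids {1, 8} → SUM(t.amount)=476
  8: ids {3, 4} → SUM(t.amount)=289
  9: ids {5, 6, 7} → SUM(t.amount)=-45
  13: ids {2} → SUM(t.amount)=108

Wren | NULL ; Tara | 476 ; Sol | 289 ; Owen | -45 ; Farid | 108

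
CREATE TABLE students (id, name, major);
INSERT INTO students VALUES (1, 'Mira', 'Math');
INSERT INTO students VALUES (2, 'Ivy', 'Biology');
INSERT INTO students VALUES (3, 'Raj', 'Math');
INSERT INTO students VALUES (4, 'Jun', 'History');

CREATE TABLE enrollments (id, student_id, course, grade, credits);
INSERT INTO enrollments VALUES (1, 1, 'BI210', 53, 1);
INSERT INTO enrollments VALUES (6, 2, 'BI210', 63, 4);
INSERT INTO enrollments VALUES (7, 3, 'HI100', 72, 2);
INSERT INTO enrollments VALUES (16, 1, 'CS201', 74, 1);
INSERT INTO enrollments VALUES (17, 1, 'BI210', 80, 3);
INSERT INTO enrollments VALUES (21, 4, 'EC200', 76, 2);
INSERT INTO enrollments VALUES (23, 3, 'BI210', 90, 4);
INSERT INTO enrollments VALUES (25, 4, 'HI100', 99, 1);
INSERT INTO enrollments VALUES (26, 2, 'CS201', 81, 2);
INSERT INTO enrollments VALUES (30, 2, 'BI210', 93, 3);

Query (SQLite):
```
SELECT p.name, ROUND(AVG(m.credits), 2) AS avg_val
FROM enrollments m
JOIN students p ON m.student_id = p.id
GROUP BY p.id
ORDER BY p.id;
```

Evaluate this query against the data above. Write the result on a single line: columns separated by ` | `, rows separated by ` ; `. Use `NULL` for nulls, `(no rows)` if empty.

Join each enrollments row to its students via student_id.
Group joined rows by students.id; compute ROUND(AVG(m.credits), 2) per group.
  1: ids {1, 16, 17} → ROUND(AVG(m.credits), 2)=1.67
  2: ids {6, 26, 30} → ROUND(AVG(m.credits), 2)=3
  3: ids {7, 23} → ROUND(AVG(m.credits), 2)=3
  4: ids {21, 25} → ROUND(AVG(m.credits), 2)=1.5

Mira | 1.67 ; Ivy | 3 ; Raj | 3 ; Jun | 1.5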